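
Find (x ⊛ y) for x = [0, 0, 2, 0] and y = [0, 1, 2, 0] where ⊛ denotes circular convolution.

(x ⊛ y)[n] = Σ(m=0 to 3) x[m] · y[(n-m) mod 4]

Computing each output sample:
(x ⊛ y)[0] = 4
(x ⊛ y)[1] = 0
(x ⊛ y)[2] = 0
(x ⊛ y)[3] = 2

x ⊛ y = [4, 0, 0, 2]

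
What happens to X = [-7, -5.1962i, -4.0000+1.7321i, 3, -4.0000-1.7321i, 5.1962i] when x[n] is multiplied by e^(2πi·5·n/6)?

Modulation property: DFT(ω_6^(-5n)·x[n]) = X[(k-5) mod 6], so circularly shift X by 5 positions.

X[k-5] = [-5.1962i, -4.0000+1.7321i, 3, -4.0000-1.7321i, 5.1962i, -7]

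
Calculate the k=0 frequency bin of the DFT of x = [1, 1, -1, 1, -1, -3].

X[0] = Σ(n=0 to 5) x[n] · ω_6^0 = Σ x[n]
= (1) + (1) + (-1) + (1) + (-1) + (-3)

X[0] = -2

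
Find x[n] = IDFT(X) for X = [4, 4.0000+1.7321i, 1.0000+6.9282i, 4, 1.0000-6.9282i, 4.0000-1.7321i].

x[n] = (1/6) Σ(k=0 to 5) X[k] · e^(2πikn/6)

Computing each x[n]:
x[0] = 3
x[1] = -2
x[2] = 2
x[3] = -1
x[4] = -1
x[5] = 3

x = [3, -2, 2, -1, -1, 3]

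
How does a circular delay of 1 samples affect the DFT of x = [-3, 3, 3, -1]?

Time shift by 1: X_shifted[k] = ω_4^(1k) · X[k]
Shifted x = [-1, -3, 3, 3]

DFT(x[n-1]) = [2, -4+6i, 2, -4-6i]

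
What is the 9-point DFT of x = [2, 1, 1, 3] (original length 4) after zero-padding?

Original 4-point DFT: [7, 1+2i, -1, 1-2i]
Zero-padded 9-point DFT provides frequency interpolation.

DFT_9([x, 0, ...]) = [7, 1.4397-4.2257i, -0.2660+1.2712i, 4, 0.3264-2.2973i, 0.3264+2.2973i, 4, -0.2660-1.2712i, 1.4397+4.2257i]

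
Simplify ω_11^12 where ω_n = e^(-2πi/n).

Since ω_11^11 = 1, powers reduce modulo 11.
12 mod 11 = 1
So ω_11^12 = ω_11^1 = e^(-2πi·1/11)

ω_11^12 = ω_11^1 = 0.8413-0.5406i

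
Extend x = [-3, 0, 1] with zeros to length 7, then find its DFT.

Original 3-point DFT: [-2, -3.5000+0.8660i, -3.5000-0.8660i]
Zero-padded 7-point DFT provides frequency interpolation.

DFT_7([x, 0, ...]) = [-2, -3.2225-0.9749i, -3.9010+0.4339i, -2.3765+0.7818i, -2.3765-0.7818i, -3.9010-0.4339i, -3.2225+0.9749i]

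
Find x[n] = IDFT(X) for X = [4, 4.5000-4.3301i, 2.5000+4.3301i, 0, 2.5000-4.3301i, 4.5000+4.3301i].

x[n] = (1/6) Σ(k=0 to 5) X[k] · e^(2πikn/6)

Computing each x[n]:
x[0] = 3
x[1] = 1
x[2] = 2
x[3] = 0
x[4] = -3
x[5] = 1

x = [3, 1, 2, 0, -3, 1]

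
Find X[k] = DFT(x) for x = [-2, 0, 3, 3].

X[k] = Σ(n=0 to 3) x[n] · ω_4^(nk)
where ω_4 = e^(-2πi/4)

Computing each X[k]:
X[0] = 4
X[1] = -5+3i
X[2] = -2
X[3] = -5-3i

X = [4, -5+3i, -2, -5-3i]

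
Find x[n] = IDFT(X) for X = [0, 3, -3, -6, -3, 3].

x[n] = (1/6) Σ(k=0 to 5) X[k] · e^(2πikn/6)

Computing each x[n]:
x[0] = -1
x[1] = 2
x[2] = -1
x[3] = -1
x[4] = -1
x[5] = 2

x = [-1, 2, -1, -1, -1, 2]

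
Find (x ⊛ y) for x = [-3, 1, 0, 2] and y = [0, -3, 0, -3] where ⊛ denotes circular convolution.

(x ⊛ y)[n] = Σ(m=0 to 3) x[m] · y[(n-m) mod 4]

Computing each output sample:
(x ⊛ y)[0] = -9
(x ⊛ y)[1] = 9
(x ⊛ y)[2] = -9
(x ⊛ y)[3] = 9

x ⊛ y = [-9, 9, -9, 9]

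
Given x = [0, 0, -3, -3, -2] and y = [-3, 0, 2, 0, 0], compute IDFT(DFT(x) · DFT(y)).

(x ⊛ y)[n] = Σ(m=0 to 4) x[m] · y[(n-m) mod 5]

Computing each output sample:
(x ⊛ y)[0] = -6
(x ⊛ y)[1] = -4
(x ⊛ y)[2] = 9
(x ⊛ y)[3] = 9
(x ⊛ y)[4] = 0

x ⊛ y = [-6, -4, 9, 9, 0]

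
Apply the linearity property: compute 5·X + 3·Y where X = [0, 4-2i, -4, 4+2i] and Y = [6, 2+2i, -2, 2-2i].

By linearity: DFT(5x + 3y) = 5·DFT(x) + 3·DFT(y)
= 5·[0, 4-2i, -4, 4+2i] + 3·[6, 2+2i, -2, 2-2i]

Computing element-wise:
Z[0] = 5·(0) + 3·(6) = 18
Z[1] = 5·(4-2i) + 3·(2+2i) = 26-4i
Z[2] = 5·(-4) + 3·(-2) = -26
Z[3] = 5·(4+2i) + 3·(2-2i) = 26+4i

DFT(5x + 3y) = 5·X + 3·Y = [18, 26-4i, -26, 26+4i]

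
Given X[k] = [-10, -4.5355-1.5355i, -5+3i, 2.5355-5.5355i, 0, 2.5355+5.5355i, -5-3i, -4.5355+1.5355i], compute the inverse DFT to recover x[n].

x[n] = (1/8) Σ(k=0 to 7) X[k] · e^(2πikn/8)

Computing each x[n]:
x[0] = -3
x[1] = -2
x[2] = -1
x[3] = 2
x[4] = -2
x[5] = -2
x[6] = 1
x[7] = -3

x = [-3, -2, -1, 2, -2, -2, 1, -3]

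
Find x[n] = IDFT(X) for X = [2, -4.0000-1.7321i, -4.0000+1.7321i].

x[n] = (1/3) Σ(k=0 to 2) X[k] · e^(2πikn/3)

Computing each x[n]:
x[0] = -2
x[1] = 3
x[2] = 1

x = [-2, 3, 1]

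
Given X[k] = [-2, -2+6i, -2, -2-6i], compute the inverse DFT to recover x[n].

x[n] = (1/4) Σ(k=0 to 3) X[k] · e^(2πikn/4)

Computing each x[n]:
x[0] = -2
x[1] = -3
x[2] = 0
x[3] = 3

x = [-2, -3, 0, 3]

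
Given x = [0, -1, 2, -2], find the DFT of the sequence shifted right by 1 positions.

Time shift by 1: X_shifted[k] = ω_4^(1k) · X[k]
Shifted x = [-2, 0, -1, 2]

DFT(x[n-1]) = [-1, -1+2i, -5, -1-2i]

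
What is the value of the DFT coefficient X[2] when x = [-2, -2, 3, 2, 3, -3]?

X[2] = Σ(n=0 to 5) x[n] · ω_6^(2n) where ω_6 = e^(-2πi/6)
= (-2)·ω_6^0 + (-2)·ω_6^2 + (3)·ω_6^4 + (2)·ω_6^6 + (3)·ω_6^8 + (-3)·ω_6^10

X[2] = -0.5000-0.8660i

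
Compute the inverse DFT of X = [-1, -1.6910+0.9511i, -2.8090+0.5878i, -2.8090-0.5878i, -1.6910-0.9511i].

x[n] = (1/5) Σ(k=0 to 4) X[k] · e^(2πikn/5)

Computing each x[n]:
x[0] = -2
x[1] = 0
x[2] = 0
x[3] = 0
x[4] = 1

x = [-2, 0, 0, 0, 1]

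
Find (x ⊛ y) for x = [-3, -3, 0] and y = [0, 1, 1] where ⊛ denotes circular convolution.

(x ⊛ y)[n] = Σ(m=0 to 2) x[m] · y[(n-m) mod 3]

Computing each output sample:
(x ⊛ y)[0] = -3
(x ⊛ y)[1] = -3
(x ⊛ y)[2] = -6

x ⊛ y = [-3, -3, -6]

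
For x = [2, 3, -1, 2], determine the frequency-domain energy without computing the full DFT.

Parseval: Σ|x[n]|² = (1/N)Σ|X[k]|², so Σ|X[k]|² = N·Σ|x[n]|² = 4·18.0000

Σ|X[k]|² = N·Σ|x[n]|² = 4·18.0000 = 72.0000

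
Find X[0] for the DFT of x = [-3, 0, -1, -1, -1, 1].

X[0] = Σ(n=0 to 5) x[n] · ω_6^0 = Σ x[n]
= (-3) + (0) + (-1) + (-1) + (-1) + (1)

X[0] = -5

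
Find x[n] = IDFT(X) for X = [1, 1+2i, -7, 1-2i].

x[n] = (1/4) Σ(k=0 to 3) X[k] · e^(2πikn/4)

Computing each x[n]:
x[0] = -1
x[1] = 1
x[2] = -2
x[3] = 3

x = [-1, 1, -2, 3]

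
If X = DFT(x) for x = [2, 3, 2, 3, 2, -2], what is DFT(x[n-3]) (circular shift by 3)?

Time shift by 3: X_shifted[k] = ω_6^(3k) · X[k]
Shifted x = [3, 2, -2, 2, 3, 2]

DFT(x[n-3]) = [10, 2.5000+4.3301i, 2.5000-4.3301i, -2, 2.5000+4.3301i, 2.5000-4.3301i]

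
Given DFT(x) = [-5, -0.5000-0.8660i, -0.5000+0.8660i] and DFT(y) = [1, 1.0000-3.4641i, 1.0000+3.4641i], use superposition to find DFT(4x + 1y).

By linearity: DFT(4x + 1y) = 4·DFT(x) + 1·DFT(y)
= 4·[-5, -0.5000-0.8660i, -0.5000+0.8660i] + 1·[1, 1.0000-3.4641i, 1.0000+3.4641i]

Computing element-wise:
Z[0] = 4·(-5) + 1·(1) = -19
Z[1] = 4·(-0.5000-0.8660i) + 1·(1.0000-3.4641i) = -1.0000-6.9281i
Z[2] = 4·(-0.5000+0.8660i) + 1·(1.0000+3.4641i) = -1.0000+6.9281i

DFT(4x + 1y) = 4·X + 1·Y = [-19, -1.0000-6.9281i, -1.0000+6.9281i]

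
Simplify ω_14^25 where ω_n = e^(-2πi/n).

Since ω_14^14 = 1, powers reduce modulo 14.
25 mod 14 = 11
So ω_14^25 = ω_14^11 = e^(-2πi·11/14)

ω_14^25 = ω_14^11 = 0.2225+0.9749i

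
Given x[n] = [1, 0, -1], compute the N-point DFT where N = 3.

X[k] = Σ(n=0 to 2) x[n] · ω_3^(nk)
where ω_3 = e^(-2πi/3)

Computing each X[k]:
X[0] = 0
X[1] = 1.5000-0.8660i
X[2] = 1.5000+0.8660i

X = [0, 1.5000-0.8660i, 1.5000+0.8660i]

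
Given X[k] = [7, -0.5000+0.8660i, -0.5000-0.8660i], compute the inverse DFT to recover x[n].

x[n] = (1/3) Σ(k=0 to 2) X[k] · e^(2πikn/3)

Computing each x[n]:
x[0] = 2
x[1] = 2
x[2] = 3

x = [2, 2, 3]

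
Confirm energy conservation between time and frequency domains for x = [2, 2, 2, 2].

Time domain:
Σ|x[n]|² = |2|² + |2|² + |2|² + |2|² = 16.0000

Frequency domain:
(1/4)Σ|X[k]|² = (1/4)(|8|² + |0|² + |0|² + |0|²) = (1/4)·64.0000 = 16.0000

Both sides agree, confirming Parseval's theorem.

Σ|x[n]|² = (1/N)Σ|X[k]|² = 16.0000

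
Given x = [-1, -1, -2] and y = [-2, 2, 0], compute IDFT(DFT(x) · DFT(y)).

(x ⊛ y)[n] = Σ(m=0 to 2) x[m] · y[(n-m) mod 3]

Computing each output sample:
(x ⊛ y)[0] = -2
(x ⊛ y)[1] = 0
(x ⊛ y)[2] = 2

x ⊛ y = [-2, 0, 2]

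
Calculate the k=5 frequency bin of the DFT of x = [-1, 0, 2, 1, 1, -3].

X[5] = Σ(n=0 to 5) x[n] · ω_6^(5n) where ω_6 = e^(-2πi/6)
= (-1)·ω_6^0 + (0)·ω_6^5 + (2)·ω_6^10 + (1)·ω_6^15 + (1)·ω_6^20 + (-3)·ω_6^25

X[5] = -5.0000+3.4641i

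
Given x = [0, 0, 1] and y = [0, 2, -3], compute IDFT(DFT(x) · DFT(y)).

(x ⊛ y)[n] = Σ(m=0 to 2) x[m] · y[(n-m) mod 3]

Computing each output sample:
(x ⊛ y)[0] = 2
(x ⊛ y)[1] = -3
(x ⊛ y)[2] = 0

x ⊛ y = [2, -3, 0]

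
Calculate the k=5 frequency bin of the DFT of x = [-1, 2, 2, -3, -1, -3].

X[5] = Σ(n=0 to 5) x[n] · ω_6^(5n) where ω_6 = e^(-2πi/6)
= (-1)·ω_6^0 + (2)·ω_6^5 + (2)·ω_6^10 + (-3)·ω_6^15 + (-1)·ω_6^20 + (-3)·ω_6^25

X[5] = 1.0000+6.9282i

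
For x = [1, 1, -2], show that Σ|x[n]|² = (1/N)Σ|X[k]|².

Time domain:
Σ|x[n]|² = |1|² + |1|² + |-2|² = 6.0000

Frequency domain:
(1/3)Σ|X[k]|² = (1/3)(|0|² + |1.5000-2.5981i|² + |1.5000+2.5981i|²) = (1/3)·18.0000 = 6.0000

Both sides agree, confirming Parseval's theorem.

Σ|x[n]|² = (1/N)Σ|X[k]|² = 6.0000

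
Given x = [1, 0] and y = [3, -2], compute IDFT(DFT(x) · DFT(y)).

(x ⊛ y)[n] = Σ(m=0 to 1) x[m] · y[(n-m) mod 2]

Computing each output sample:
(x ⊛ y)[0] = 3
(x ⊛ y)[1] = -2

x ⊛ y = [3, -2]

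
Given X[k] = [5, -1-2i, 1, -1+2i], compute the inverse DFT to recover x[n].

x[n] = (1/4) Σ(k=0 to 3) X[k] · e^(2πikn/4)

Computing each x[n]:
x[0] = 1
x[1] = 2
x[2] = 2
x[3] = 0

x = [1, 2, 2, 0]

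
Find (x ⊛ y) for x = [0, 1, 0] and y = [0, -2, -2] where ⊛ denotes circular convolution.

(x ⊛ y)[n] = Σ(m=0 to 2) x[m] · y[(n-m) mod 3]

Computing each output sample:
(x ⊛ y)[0] = -2
(x ⊛ y)[1] = 0
(x ⊛ y)[2] = -2

x ⊛ y = [-2, 0, -2]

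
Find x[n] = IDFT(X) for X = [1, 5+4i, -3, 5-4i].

x[n] = (1/4) Σ(k=0 to 3) X[k] · e^(2πikn/4)

Computing each x[n]:
x[0] = 2
x[1] = -1
x[2] = -3
x[3] = 3

x = [2, -1, -3, 3]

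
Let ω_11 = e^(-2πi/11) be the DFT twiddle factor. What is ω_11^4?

ω_11^4 = e^(-2πi·4/11)
= cos(-2π·4/11) + i·sin(-2π·4/11)
= cos(-8π/11) + i·sin(-8π/11)

ω_11^4 = cos(-8π/11) + i·sin(-8π/11) = -0.6549-0.7557i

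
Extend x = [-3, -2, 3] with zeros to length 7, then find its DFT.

Original 3-point DFT: [-2, -3.5000+4.3301i, -3.5000-4.3301i]
Zero-padded 7-point DFT provides frequency interpolation.

DFT_7([x, 0, ...]) = [-2, -4.9145-1.3611i, -5.2579+3.2515i, 0.6724+3.2133i, 0.6724-3.2133i, -5.2579-3.2515i, -4.9145+1.3611i]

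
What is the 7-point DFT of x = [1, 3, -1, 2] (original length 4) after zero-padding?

Original 4-point DFT: [5, 2-1i, -5, 2+1i]
Zero-padded 7-point DFT provides frequency interpolation.

DFT_7([x, 0, ...]) = [5, 1.2911-2.2383i, 2.4804-1.7950i, -2.7714-4.0333i, -2.7714+4.0333i, 2.4804+1.7950i, 1.2911+2.2383i]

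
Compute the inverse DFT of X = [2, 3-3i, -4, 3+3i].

x[n] = (1/4) Σ(k=0 to 3) X[k] · e^(2πikn/4)

Computing each x[n]:
x[0] = 1
x[1] = 3
x[2] = -2
x[3] = 0

x = [1, 3, -2, 0]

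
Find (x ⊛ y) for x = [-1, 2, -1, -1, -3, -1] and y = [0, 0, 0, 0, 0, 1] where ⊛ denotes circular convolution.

(x ⊛ y)[n] = Σ(m=0 to 5) x[m] · y[(n-m) mod 6]

Computing each output sample:
(x ⊛ y)[0] = 2
(x ⊛ y)[1] = -1
(x ⊛ y)[2] = -1
(x ⊛ y)[3] = -3
(x ⊛ y)[4] = -1
(x ⊛ y)[5] = -1

x ⊛ y = [2, -1, -1, -3, -1, -1]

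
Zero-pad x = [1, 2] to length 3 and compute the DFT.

Original 2-point DFT: [3, -1]
Zero-padded 3-point DFT provides frequency interpolation.

DFT_3([x, 0, ...]) = [3, -1.7321i, 1.7321i]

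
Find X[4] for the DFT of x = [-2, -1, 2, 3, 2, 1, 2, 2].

X[4] = Σ(n=0 to 7) x[n] · ω_8^(4n) where ω_8 = e^(-2πi/8)
= (-2)·ω_8^0 + (-1)·ω_8^4 + (2)·ω_8^8 + (3)·ω_8^12 + (2)·ω_8^16 + (1)·ω_8^20 + (2)·ω_8^24 + (2)·ω_8^28

X[4] = -1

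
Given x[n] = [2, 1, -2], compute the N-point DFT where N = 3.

X[k] = Σ(n=0 to 2) x[n] · ω_3^(nk)
where ω_3 = e^(-2πi/3)

Computing each X[k]:
X[0] = 1
X[1] = 2.5000-2.5981i
X[2] = 2.5000+2.5981i

X = [1, 2.5000-2.5981i, 2.5000+2.5981i]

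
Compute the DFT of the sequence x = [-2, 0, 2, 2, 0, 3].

X[k] = Σ(n=0 to 5) x[n] · ω_6^(nk)
where ω_6 = e^(-2πi/6)

Computing each X[k]:
X[0] = 5
X[1] = -3.5000+0.8660i
X[2] = -2.5000+4.3301i
X[3] = -5
X[4] = -2.5000-4.3301i
X[5] = -3.5000-0.8660i

X = [5, -3.5000+0.8660i, -2.5000+4.3301i, -5, -2.5000-4.3301i, -3.5000-0.8660i]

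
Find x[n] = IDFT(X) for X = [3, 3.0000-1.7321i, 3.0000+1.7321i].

x[n] = (1/3) Σ(k=0 to 2) X[k] · e^(2πikn/3)

Computing each x[n]:
x[0] = 3
x[1] = 1
x[2] = -1

x = [3, 1, -1]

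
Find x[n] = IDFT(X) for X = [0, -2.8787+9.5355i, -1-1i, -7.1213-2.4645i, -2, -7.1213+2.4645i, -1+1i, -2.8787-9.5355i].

x[n] = (1/8) Σ(k=0 to 7) X[k] · e^(2πikn/8)

Computing each x[n]:
x[0] = -3
x[1] = 0
x[2] = -3
x[3] = -2
x[4] = 2
x[5] = 1
x[6] = 3
x[7] = 2

x = [-3, 0, -3, -2, 2, 1, 3, 2]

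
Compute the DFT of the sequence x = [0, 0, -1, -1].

X[k] = Σ(n=0 to 3) x[n] · ω_4^(nk)
where ω_4 = e^(-2πi/4)

Computing each X[k]:
X[0] = -2
X[1] = 1-1i
X[2] = 0
X[3] = 1+1i

X = [-2, 1-1i, 0, 1+1i]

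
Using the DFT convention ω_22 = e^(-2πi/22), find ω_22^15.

ω_22^15 = e^(-2πi·15/22)
= cos(-2π·15/22) + i·sin(-2π·15/22)
= cos(-30π/22) + i·sin(-30π/22)

ω_22^15 = cos(-30π/22) + i·sin(-30π/22) = -0.4154+0.9096i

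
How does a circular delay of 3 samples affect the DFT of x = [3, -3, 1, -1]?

Time shift by 3: X_shifted[k] = ω_4^(3k) · X[k]
Shifted x = [-3, 1, -1, 3]

DFT(x[n-3]) = [0, -2+2i, -8, -2-2i]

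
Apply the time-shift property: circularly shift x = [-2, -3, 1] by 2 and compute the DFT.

Time shift by 2: X_shifted[k] = ω_3^(2k) · X[k]
Shifted x = [-3, 1, -2]

DFT(x[n-2]) = [-4, -2.5000-2.5981i, -2.5000+2.5981i]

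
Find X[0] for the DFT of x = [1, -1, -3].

X[0] = Σ(n=0 to 2) x[n] · ω_3^0 = Σ x[n]
= (1) + (-1) + (-3)

X[0] = -3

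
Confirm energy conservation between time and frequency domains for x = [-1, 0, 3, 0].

Time domain:
Σ|x[n]|² = |-1|² + |0|² + |3|² + |0|² = 10.0000

Frequency domain:
(1/4)Σ|X[k]|² = (1/4)(|2|² + |-4|² + |2|² + |-4|²) = (1/4)·40.0000 = 10.0000

Both sides agree, confirming Parseval's theorem.

Σ|x[n]|² = (1/N)Σ|X[k]|² = 10.0000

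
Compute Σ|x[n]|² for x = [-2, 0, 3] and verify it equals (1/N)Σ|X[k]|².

Time domain:
Σ|x[n]|² = |-2|² + |0|² + |3|² = 13.0000

Frequency domain:
(1/3)Σ|X[k]|² = (1/3)(|1|² + |-3.5000+2.5981i|² + |-3.5000-2.5981i|²) = (1/3)·39.0000 = 13.0000

Both sides agree, confirming Parseval's theorem.

Σ|x[n]|² = (1/N)Σ|X[k]|² = 13.0000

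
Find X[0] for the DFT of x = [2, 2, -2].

X[0] = Σ(n=0 to 2) x[n] · ω_3^0 = Σ x[n]
= (2) + (2) + (-2)

X[0] = 2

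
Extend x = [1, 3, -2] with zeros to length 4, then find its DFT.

Original 3-point DFT: [2, 0.5000-4.3301i, 0.5000+4.3301i]
Zero-padded 4-point DFT provides frequency interpolation.

DFT_4([x, 0, ...]) = [2, 3-3i, -4, 3+3i]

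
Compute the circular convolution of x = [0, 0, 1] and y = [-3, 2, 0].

(x ⊛ y)[n] = Σ(m=0 to 2) x[m] · y[(n-m) mod 3]

Computing each output sample:
(x ⊛ y)[0] = 2
(x ⊛ y)[1] = 0
(x ⊛ y)[2] = -3

x ⊛ y = [2, 0, -3]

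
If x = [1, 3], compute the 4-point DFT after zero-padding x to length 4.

Original 2-point DFT: [4, -2]
Zero-padded 4-point DFT provides frequency interpolation.

DFT_4([x, 0, ...]) = [4, 1-3i, -2, 1+3i]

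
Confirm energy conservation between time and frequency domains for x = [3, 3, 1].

Time domain:
Σ|x[n]|² = |3|² + |3|² + |1|² = 19.0000

Frequency domain:
(1/3)Σ|X[k]|² = (1/3)(|7|² + |1.0000-1.7321i|² + |1.0000+1.7321i|²) = (1/3)·57.0000 = 19.0000

Both sides agree, confirming Parseval's theorem.

Σ|x[n]|² = (1/N)Σ|X[k]|² = 19.0000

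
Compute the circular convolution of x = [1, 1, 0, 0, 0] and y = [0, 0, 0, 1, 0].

(x ⊛ y)[n] = Σ(m=0 to 4) x[m] · y[(n-m) mod 5]

Computing each output sample:
(x ⊛ y)[0] = 0
(x ⊛ y)[1] = 0
(x ⊛ y)[2] = 0
(x ⊛ y)[3] = 1
(x ⊛ y)[4] = 1

x ⊛ y = [0, 0, 0, 1, 1]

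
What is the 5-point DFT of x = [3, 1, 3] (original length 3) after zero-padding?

Original 3-point DFT: [7, 1.0000+1.7321i, 1.0000-1.7321i]
Zero-padded 5-point DFT provides frequency interpolation.

DFT_5([x, 0, ...]) = [7, 0.8820-2.7144i, 3.1180+2.2654i, 3.1180-2.2654i, 0.8820+2.7144i]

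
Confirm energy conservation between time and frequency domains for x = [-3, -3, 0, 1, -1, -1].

Time domain:
Σ|x[n]|² = |-3|² + |-3|² + |0|² + |1|² + |-1|² + |-1|² = 21.0000

Frequency domain:
(1/6)Σ|X[k]|² = (1/6)(|-7|² + |-5.5000+0.8660i|² + |0.5000+2.5981i|² + |-1|² + |0.5000-2.5981i|² + |-5.5000-0.8660i|²) = (1/6)·126.0000 = 21.0000

Both sides agree, confirming Parseval's theorem.

Σ|x[n]|² = (1/N)Σ|X[k]|² = 21.0000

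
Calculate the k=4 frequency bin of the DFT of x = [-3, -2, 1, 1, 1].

X[4] = Σ(n=0 to 4) x[n] · ω_5^(4n) where ω_5 = e^(-2πi/5)
= (-3)·ω_5^0 + (-2)·ω_5^4 + (1)·ω_5^8 + (1)·ω_5^12 + (1)·ω_5^16

X[4] = -4.9271-2.8532i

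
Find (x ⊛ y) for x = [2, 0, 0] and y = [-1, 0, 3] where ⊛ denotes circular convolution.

(x ⊛ y)[n] = Σ(m=0 to 2) x[m] · y[(n-m) mod 3]

Computing each output sample:
(x ⊛ y)[0] = -2
(x ⊛ y)[1] = 0
(x ⊛ y)[2] = 6

x ⊛ y = [-2, 0, 6]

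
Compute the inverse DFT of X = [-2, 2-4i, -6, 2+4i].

x[n] = (1/4) Σ(k=0 to 3) X[k] · e^(2πikn/4)

Computing each x[n]:
x[0] = -1
x[1] = 3
x[2] = -3
x[3] = -1

x = [-1, 3, -3, -1]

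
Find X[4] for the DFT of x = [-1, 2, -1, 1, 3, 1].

X[4] = Σ(n=0 to 5) x[n] · ω_6^(4n) where ω_6 = e^(-2πi/6)
= (-1)·ω_6^0 + (2)·ω_6^4 + (-1)·ω_6^8 + (1)·ω_6^12 + (3)·ω_6^16 + (1)·ω_6^20

X[4] = -2.5000+4.3301i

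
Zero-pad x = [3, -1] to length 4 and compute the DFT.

Original 2-point DFT: [2, 4]
Zero-padded 4-point DFT provides frequency interpolation.

DFT_4([x, 0, ...]) = [2, 3+1i, 4, 3-1i]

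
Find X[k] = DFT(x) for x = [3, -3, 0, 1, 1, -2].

X[k] = Σ(n=0 to 5) x[n] · ω_6^(nk)
where ω_6 = e^(-2πi/6)

Computing each X[k]:
X[0] = 0
X[1] = -1.0000+1.7321i
X[2] = 6
X[3] = 8
X[4] = 6
X[5] = -1.0000-1.7321i

X = [0, -1.0000+1.7321i, 6, 8, 6, -1.0000-1.7321i]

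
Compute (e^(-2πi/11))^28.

Since ω_11^11 = 1, powers reduce modulo 11.
28 mod 11 = 6
So ω_11^28 = ω_11^6 = e^(-2πi·6/11)

ω_11^28 = ω_11^6 = -0.9595+0.2817i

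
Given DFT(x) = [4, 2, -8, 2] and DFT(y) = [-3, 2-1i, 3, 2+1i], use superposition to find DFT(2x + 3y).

By linearity: DFT(2x + 3y) = 2·DFT(x) + 3·DFT(y)
= 2·[4, 2, -8, 2] + 3·[-3, 2-1i, 3, 2+1i]

Computing element-wise:
Z[0] = 2·(4) + 3·(-3) = -1
Z[1] = 2·(2) + 3·(2-1i) = 10-3i
Z[2] = 2·(-8) + 3·(3) = -7
Z[3] = 2·(2) + 3·(2+1i) = 10+3i

DFT(2x + 3y) = 2·X + 3·Y = [-1, 10-3i, -7, 10+3i]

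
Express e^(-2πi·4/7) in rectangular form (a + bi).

ω_7^4 = e^(-2πi·4/7)
= cos(-2π·4/7) + i·sin(-2π·4/7)
= cos(-8π/7) + i·sin(-8π/7)

ω_7^4 = cos(-8π/7) + i·sin(-8π/7) = -0.9010+0.4339i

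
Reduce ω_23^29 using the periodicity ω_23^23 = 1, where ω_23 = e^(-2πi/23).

Since ω_23^23 = 1, powers reduce modulo 23.
29 mod 23 = 6
So ω_23^29 = ω_23^6 = e^(-2πi·6/23)

ω_23^29 = ω_23^6 = -0.0682-0.9977i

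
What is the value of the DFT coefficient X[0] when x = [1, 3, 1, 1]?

X[0] = Σ(n=0 to 3) x[n] · ω_4^0 = Σ x[n]
= (1) + (3) + (1) + (1)

X[0] = 6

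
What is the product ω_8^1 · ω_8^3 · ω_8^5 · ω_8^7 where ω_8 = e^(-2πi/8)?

The primitive 8th roots of unity are ω_8^k for k coprime to 8: k ∈ {1, 3, 5, 7}
Their product equals the constant term of the cyclotomic polynomial Φ_8(x) up to sign.
For n ≥ 3, the product of all primitive nth roots of unity is 1. (For n=1 it is 1; for n=2 it is -1.)

1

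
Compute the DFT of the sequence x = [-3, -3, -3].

X[k] = Σ(n=0 to 2) x[n] · ω_3^(nk)
where ω_3 = e^(-2πi/3)

Computing each X[k]:
X[0] = -9
X[1] = 0
X[2] = 0

X = [-9, 0, 0]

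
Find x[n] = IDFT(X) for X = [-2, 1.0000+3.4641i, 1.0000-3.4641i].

x[n] = (1/3) Σ(k=0 to 2) X[k] · e^(2πikn/3)

Computing each x[n]:
x[0] = 0
x[1] = -3
x[2] = 1

x = [0, -3, 1]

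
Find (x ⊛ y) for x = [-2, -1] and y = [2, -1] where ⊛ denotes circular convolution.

(x ⊛ y)[n] = Σ(m=0 to 1) x[m] · y[(n-m) mod 2]

Computing each output sample:
(x ⊛ y)[0] = -3
(x ⊛ y)[1] = 0

x ⊛ y = [-3, 0]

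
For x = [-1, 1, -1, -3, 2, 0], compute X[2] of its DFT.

X[2] = Σ(n=0 to 5) x[n] · ω_6^(2n) where ω_6 = e^(-2πi/6)
= (-1)·ω_6^0 + (1)·ω_6^2 + (-1)·ω_6^4 + (-3)·ω_6^6 + (2)·ω_6^8 + (0)·ω_6^10

X[2] = -5.0000-3.4641i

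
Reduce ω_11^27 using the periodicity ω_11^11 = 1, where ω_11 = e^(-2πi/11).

Since ω_11^11 = 1, powers reduce modulo 11.
27 mod 11 = 5
So ω_11^27 = ω_11^5 = e^(-2πi·5/11)

ω_11^27 = ω_11^5 = -0.9595-0.2817i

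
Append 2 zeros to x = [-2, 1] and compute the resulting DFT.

Original 2-point DFT: [-1, -3]
Zero-padded 4-point DFT provides frequency interpolation.

DFT_4([x, 0, ...]) = [-1, -2-1i, -3, -2+1i]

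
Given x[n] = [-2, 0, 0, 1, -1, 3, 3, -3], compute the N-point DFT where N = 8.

X[k] = Σ(n=0 to 7) x[n] · ω_8^(nk)
where ω_8 = e^(-2πi/8)

Computing each X[k]:
X[0] = 1
X[1] = -5.9497+2.2929i
X[2] = -6-5i
X[3] = 3.9497-3.7071i
X[4] = -1
X[5] = 3.9497+3.7071i
X[6] = -6+5i
X[7] = -5.9497-2.2929i

X = [1, -5.9497+2.2929i, -6-5i, 3.9497-3.7071i, -1, 3.9497+3.7071i, -6+5i, -5.9497-2.2929i]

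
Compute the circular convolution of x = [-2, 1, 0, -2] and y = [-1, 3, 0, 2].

(x ⊛ y)[n] = Σ(m=0 to 3) x[m] · y[(n-m) mod 4]

Computing each output sample:
(x ⊛ y)[0] = -2
(x ⊛ y)[1] = -7
(x ⊛ y)[2] = -1
(x ⊛ y)[3] = -2

x ⊛ y = [-2, -7, -1, -2]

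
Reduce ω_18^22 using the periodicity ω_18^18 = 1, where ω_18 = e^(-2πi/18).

Since ω_18^18 = 1, powers reduce modulo 18.
22 mod 18 = 4
So ω_18^22 = ω_18^4 = e^(-2πi·4/18)

ω_18^22 = ω_18^4 = 0.1736-0.9848i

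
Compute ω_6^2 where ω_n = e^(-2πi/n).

ω_6^2 = e^(-2πi·2/6)
= cos(-2π·2/6) + i·sin(-2π·2/6)
= cos(-4π/6) + i·sin(-4π/6)

ω_6^2 = cos(-4π/6) + i·sin(-4π/6) = -0.5000-0.8660i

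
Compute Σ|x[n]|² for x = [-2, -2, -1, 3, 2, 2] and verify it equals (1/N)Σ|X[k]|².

Time domain:
Σ|x[n]|² = |-2|² + |-2|² + |-1|² + |3|² + |2|² + |2|² = 26.0000

Frequency domain:
(1/6)Σ|X[k]|² = (1/6)(|2|² + |-5.5000+6.0622i|² + |0.5000+0.8660i|² + |-4|² + |0.5000-0.8660i|² + |-5.5000-6.0622i|²) = (1/6)·156.0000 = 26.0000

Both sides agree, confirming Parseval's theorem.

Σ|x[n]|² = (1/N)Σ|X[k]|² = 26.0000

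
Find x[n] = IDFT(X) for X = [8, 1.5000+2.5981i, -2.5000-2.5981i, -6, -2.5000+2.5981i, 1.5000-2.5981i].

x[n] = (1/6) Σ(k=0 to 5) X[k] · e^(2πikn/6)

Computing each x[n]:
x[0] = 0
x[1] = 3
x[2] = -1
x[3] = 1
x[4] = 2
x[5] = 3

x = [0, 3, -1, 1, 2, 3]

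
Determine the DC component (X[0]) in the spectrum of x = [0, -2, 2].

X[0] = Σ(n=0 to 2) x[n] · ω_3^0 = Σ x[n]
= (0) + (-2) + (2)

X[0] = 0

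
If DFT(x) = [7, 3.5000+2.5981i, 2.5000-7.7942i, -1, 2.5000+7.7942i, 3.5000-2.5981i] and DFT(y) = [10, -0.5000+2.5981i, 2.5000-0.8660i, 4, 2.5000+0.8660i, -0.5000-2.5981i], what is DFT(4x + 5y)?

By linearity: DFT(4x + 5y) = 4·DFT(x) + 5·DFT(y)
= 4·[7, 3.5000+2.5981i, 2.5000-7.7942i, -1, 2.5000+7.7942i, 3.5000-2.5981i] + 5·[10, -0.5000+2.5981i, 2.5000-0.8660i, 4, 2.5000+0.8660i, -0.5000-2.5981i]

Computing element-wise:
Z[0] = 4·(7) + 5·(10) = 78
Z[1] = 4·(3.5000+2.5981i) + 5·(-0.5000+2.5981i) = 11.5000+23.3829i
Z[2] = 4·(2.5000-7.7942i) + 5·(2.5000-0.8660i) = 22.5000-35.5068i
Z[3] = 4·(-1) + 5·(4) = 16
Z[4] = 4·(2.5000+7.7942i) + 5·(2.5000+0.8660i) = 22.5000+35.5068i
Z[5] = 4·(3.5000-2.5981i) + 5·(-0.5000-2.5981i) = 11.5000-23.3829i

DFT(4x + 5y) = 4·X + 5·Y = [78, 11.5000+23.3829i, 22.5000-35.5068i, 16, 22.5000+35.5068i, 11.5000-23.3829i]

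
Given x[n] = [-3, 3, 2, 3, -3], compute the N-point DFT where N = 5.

X[k] = Σ(n=0 to 4) x[n] · ω_5^(nk)
where ω_5 = e^(-2πi/5)

Computing each X[k]:
X[0] = 2
X[1] = -7.0451-5.1186i
X[2] = -1.4549-4.4778i
X[3] = -1.4549+4.4778i
X[4] = -7.0451+5.1186i

X = [2, -7.0451-5.1186i, -1.4549-4.4778i, -1.4549+4.4778i, -7.0451+5.1186i]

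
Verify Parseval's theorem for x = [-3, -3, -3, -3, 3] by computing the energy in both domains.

Time domain:
Σ|x[n]|² = |-3|² + |-3|² + |-3|² + |-3|² + |3|² = 45.0000

Frequency domain:
(1/5)Σ|X[k]|² = (1/5)(|-9|² + |1.8541+5.7063i|² + |-4.8541+3.5267i|² + |-4.8541-3.5267i|² + |1.8541-5.7063i|²) = (1/5)·225.0000 = 45.0000

Both sides agree, confirming Parseval's theorem.

Σ|x[n]|² = (1/N)Σ|X[k]|² = 45.0000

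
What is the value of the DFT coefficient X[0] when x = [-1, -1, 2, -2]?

X[0] = Σ(n=0 to 3) x[n] · ω_4^0 = Σ x[n]
= (-1) + (-1) + (2) + (-2)

X[0] = -2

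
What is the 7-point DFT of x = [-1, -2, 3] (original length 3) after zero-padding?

Original 3-point DFT: [0, -1.5000+4.3301i, -1.5000-4.3301i]
Zero-padded 7-point DFT provides frequency interpolation.

DFT_7([x, 0, ...]) = [0, -2.9145-1.3611i, -3.2579+3.2515i, 2.6724+3.2133i, 2.6724-3.2133i, -3.2579-3.2515i, -2.9145+1.3611i]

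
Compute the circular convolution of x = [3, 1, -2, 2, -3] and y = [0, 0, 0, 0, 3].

(x ⊛ y)[n] = Σ(m=0 to 4) x[m] · y[(n-m) mod 5]

Computing each output sample:
(x ⊛ y)[0] = 3
(x ⊛ y)[1] = -6
(x ⊛ y)[2] = 6
(x ⊛ y)[3] = -9
(x ⊛ y)[4] = 9

x ⊛ y = [3, -6, 6, -9, 9]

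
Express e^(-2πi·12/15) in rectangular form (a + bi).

ω_15^12 = e^(-2πi·12/15)
= cos(-2π·12/15) + i·sin(-2π·12/15)
= cos(-24π/15) + i·sin(-24π/15)

ω_15^12 = cos(-24π/15) + i·sin(-24π/15) = 0.3090+0.9511i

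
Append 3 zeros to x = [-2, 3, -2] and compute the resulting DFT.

Original 3-point DFT: [-1, -2.5000-4.3301i, -2.5000+4.3301i]
Zero-padded 6-point DFT provides frequency interpolation.

DFT_6([x, 0, ...]) = [-1, 0.5000-0.8660i, -2.5000-4.3301i, -7, -2.5000+4.3301i, 0.5000+0.8660i]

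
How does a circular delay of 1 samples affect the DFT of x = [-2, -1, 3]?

Time shift by 1: X_shifted[k] = ω_3^(1k) · X[k]
Shifted x = [3, -2, -1]

DFT(x[n-1]) = [0, 4.5000+0.8660i, 4.5000-0.8660i]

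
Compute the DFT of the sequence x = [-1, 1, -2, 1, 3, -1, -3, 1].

X[k] = Σ(n=0 to 7) x[n] · ω_8^(nk)
where ω_8 = e^(-2πi/8)

Computing each X[k]:
X[0] = -1
X[1] = -2.5858-2.4142i
X[2] = 7+2i
X[3] = -5.4142-0.4142i
X[4] = -5
X[5] = -5.4142+0.4142i
X[6] = 7-2i
X[7] = -2.5858+2.4142i

X = [-1, -2.5858-2.4142i, 7+2i, -5.4142-0.4142i, -5, -5.4142+0.4142i, 7-2i, -2.5858+2.4142i]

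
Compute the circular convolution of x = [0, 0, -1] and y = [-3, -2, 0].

(x ⊛ y)[n] = Σ(m=0 to 2) x[m] · y[(n-m) mod 3]

Computing each output sample:
(x ⊛ y)[0] = 2
(x ⊛ y)[1] = 0
(x ⊛ y)[2] = 3

x ⊛ y = [2, 0, 3]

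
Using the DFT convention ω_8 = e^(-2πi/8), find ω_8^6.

ω_8^6 = e^(-2πi·6/8)
= cos(-2π·6/8) + i·sin(-2π·6/8)
= cos(-12π/8) + i·sin(-12π/8)

ω_8^6 = cos(-12π/8) + i·sin(-12π/8) = 1i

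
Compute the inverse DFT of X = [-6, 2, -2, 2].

x[n] = (1/4) Σ(k=0 to 3) X[k] · e^(2πikn/4)

Computing each x[n]:
x[0] = -1
x[1] = -1
x[2] = -3
x[3] = -1

x = [-1, -1, -3, -1]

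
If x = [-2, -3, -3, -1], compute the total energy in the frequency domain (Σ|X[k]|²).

Parseval: Σ|x[n]|² = (1/N)Σ|X[k]|², so Σ|X[k]|² = N·Σ|x[n]|² = 4·23.0000

Σ|X[k]|² = N·Σ|x[n]|² = 4·23.0000 = 92.0000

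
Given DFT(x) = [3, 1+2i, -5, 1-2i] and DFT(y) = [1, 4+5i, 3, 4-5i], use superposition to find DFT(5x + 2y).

By linearity: DFT(5x + 2y) = 5·DFT(x) + 2·DFT(y)
= 5·[3, 1+2i, -5, 1-2i] + 2·[1, 4+5i, 3, 4-5i]

Computing element-wise:
Z[0] = 5·(3) + 2·(1) = 17
Z[1] = 5·(1+2i) + 2·(4+5i) = 13+20i
Z[2] = 5·(-5) + 2·(3) = -19
Z[3] = 5·(1-2i) + 2·(4-5i) = 13-20i

DFT(5x + 2y) = 5·X + 2·Y = [17, 13+20i, -19, 13-20i]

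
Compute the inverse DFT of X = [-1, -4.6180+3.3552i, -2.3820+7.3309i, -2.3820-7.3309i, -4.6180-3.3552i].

x[n] = (1/5) Σ(k=0 to 4) X[k] · e^(2πikn/5)

Computing each x[n]:
x[0] = -3
x[1] = -3
x[2] = 3
x[3] = -1
x[4] = 3

x = [-3, -3, 3, -1, 3]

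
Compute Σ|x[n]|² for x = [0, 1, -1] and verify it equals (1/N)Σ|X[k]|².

Time domain:
Σ|x[n]|² = |0|² + |1|² + |-1|² = 2.0000

Frequency domain:
(1/3)Σ|X[k]|² = (1/3)(|0|² + |-1.7321i|² + |1.7321i|²) = (1/3)·6.0000 = 2.0000

Both sides agree, confirming Parseval's theorem.

Σ|x[n]|² = (1/N)Σ|X[k]|² = 2.0000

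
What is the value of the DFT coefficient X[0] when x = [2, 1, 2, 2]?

X[0] = Σ(n=0 to 3) x[n] · ω_4^0 = Σ x[n]
= (2) + (1) + (2) + (2)

X[0] = 7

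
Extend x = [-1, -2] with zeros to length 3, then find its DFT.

Original 2-point DFT: [-3, 1]
Zero-padded 3-point DFT provides frequency interpolation.

DFT_3([x, 0, ...]) = [-3, 1.7321i, -1.7321i]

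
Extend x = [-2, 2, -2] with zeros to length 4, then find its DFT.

Original 3-point DFT: [-2, -2.0000-3.4641i, -2.0000+3.4641i]
Zero-padded 4-point DFT provides frequency interpolation.

DFT_4([x, 0, ...]) = [-2, -2i, -6, 2i]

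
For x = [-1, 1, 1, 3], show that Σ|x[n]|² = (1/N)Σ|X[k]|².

Time domain:
Σ|x[n]|² = |-1|² + |1|² + |1|² + |3|² = 12.0000

Frequency domain:
(1/4)Σ|X[k]|² = (1/4)(|4|² + |-2+2i|² + |-4|² + |-2-2i|²) = (1/4)·48.0000 = 12.0000

Both sides agree, confirming Parseval's theorem.

Σ|x[n]|² = (1/N)Σ|X[k]|² = 12.0000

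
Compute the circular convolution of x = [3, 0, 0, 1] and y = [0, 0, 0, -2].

(x ⊛ y)[n] = Σ(m=0 to 3) x[m] · y[(n-m) mod 4]

Computing each output sample:
(x ⊛ y)[0] = 0
(x ⊛ y)[1] = 0
(x ⊛ y)[2] = -2
(x ⊛ y)[3] = -6

x ⊛ y = [0, 0, -2, -6]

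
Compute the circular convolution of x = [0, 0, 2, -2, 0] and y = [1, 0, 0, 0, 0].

(x ⊛ y)[n] = Σ(m=0 to 4) x[m] · y[(n-m) mod 5]

Computing each output sample:
(x ⊛ y)[0] = 0
(x ⊛ y)[1] = 0
(x ⊛ y)[2] = 2
(x ⊛ y)[3] = -2
(x ⊛ y)[4] = 0

x ⊛ y = [0, 0, 2, -2, 0]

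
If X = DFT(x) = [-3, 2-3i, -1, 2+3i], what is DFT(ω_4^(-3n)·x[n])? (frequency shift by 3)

Modulation property: DFT(ω_4^(-3n)·x[n]) = X[(k-3) mod 4], so circularly shift X by 3 positions.

X[k-3] = [2-3i, -1, 2+3i, -3]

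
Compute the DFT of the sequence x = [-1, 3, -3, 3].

X[k] = Σ(n=0 to 3) x[n] · ω_4^(nk)
where ω_4 = e^(-2πi/4)

Computing each X[k]:
X[0] = 2
X[1] = 2
X[2] = -10
X[3] = 2

X = [2, 2, -10, 2]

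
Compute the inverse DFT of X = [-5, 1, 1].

x[n] = (1/3) Σ(k=0 to 2) X[k] · e^(2πikn/3)

Computing each x[n]:
x[0] = -1
x[1] = -2
x[2] = -2

x = [-1, -2, -2]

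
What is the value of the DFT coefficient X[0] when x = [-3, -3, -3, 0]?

X[0] = Σ(n=0 to 3) x[n] · ω_4^0 = Σ x[n]
= (-3) + (-3) + (-3) + (0)

X[0] = -9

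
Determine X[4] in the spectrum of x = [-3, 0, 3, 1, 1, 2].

X[4] = Σ(n=0 to 5) x[n] · ω_6^(4n) where ω_6 = e^(-2πi/6)
= (-3)·ω_6^0 + (0)·ω_6^4 + (3)·ω_6^8 + (1)·ω_6^12 + (1)·ω_6^16 + (2)·ω_6^20

X[4] = -5.0000-3.4641i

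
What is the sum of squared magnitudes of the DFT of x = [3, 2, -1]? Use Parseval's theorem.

Parseval: Σ|x[n]|² = (1/N)Σ|X[k]|², so Σ|X[k]|² = N·Σ|x[n]|² = 3·14.0000

Σ|X[k]|² = N·Σ|x[n]|² = 3·14.0000 = 42.0000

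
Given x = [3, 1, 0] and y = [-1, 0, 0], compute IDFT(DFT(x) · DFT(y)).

(x ⊛ y)[n] = Σ(m=0 to 2) x[m] · y[(n-m) mod 3]

Computing each output sample:
(x ⊛ y)[0] = -3
(x ⊛ y)[1] = -1
(x ⊛ y)[2] = 0

x ⊛ y = [-3, -1, 0]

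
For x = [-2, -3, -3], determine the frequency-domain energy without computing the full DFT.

Parseval: Σ|x[n]|² = (1/N)Σ|X[k]|², so Σ|X[k]|² = N·Σ|x[n]|² = 3·22.0000

Σ|X[k]|² = N·Σ|x[n]|² = 3·22.0000 = 66.0000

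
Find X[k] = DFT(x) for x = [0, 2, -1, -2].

X[k] = Σ(n=0 to 3) x[n] · ω_4^(nk)
where ω_4 = e^(-2πi/4)

Computing each X[k]:
X[0] = -1
X[1] = 1-4i
X[2] = -1
X[3] = 1+4i

X = [-1, 1-4i, -1, 1+4i]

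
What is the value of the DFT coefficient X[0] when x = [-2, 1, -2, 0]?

X[0] = Σ(n=0 to 3) x[n] · ω_4^0 = Σ x[n]
= (-2) + (1) + (-2) + (0)

X[0] = -3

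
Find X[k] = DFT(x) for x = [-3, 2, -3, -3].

X[k] = Σ(n=0 to 3) x[n] · ω_4^(nk)
where ω_4 = e^(-2πi/4)

Computing each X[k]:
X[0] = -7
X[1] = -5i
X[2] = -5
X[3] = 5i

X = [-7, -5i, -5, 5i]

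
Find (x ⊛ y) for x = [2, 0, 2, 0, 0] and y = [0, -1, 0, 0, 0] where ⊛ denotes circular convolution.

(x ⊛ y)[n] = Σ(m=0 to 4) x[m] · y[(n-m) mod 5]

Computing each output sample:
(x ⊛ y)[0] = 0
(x ⊛ y)[1] = -2
(x ⊛ y)[2] = 0
(x ⊛ y)[3] = -2
(x ⊛ y)[4] = 0

x ⊛ y = [0, -2, 0, -2, 0]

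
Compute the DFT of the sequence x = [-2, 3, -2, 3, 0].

X[k] = Σ(n=0 to 4) x[n] · ω_5^(nk)
where ω_5 = e^(-2πi/5)

Computing each X[k]:
X[0] = 2
X[1] = -1.8820+0.0858i
X[2] = -4.1180-6.5186i
X[3] = -4.1180+6.5186i
X[4] = -1.8820-0.0858i

X = [2, -1.8820+0.0858i, -4.1180-6.5186i, -4.1180+6.5186i, -1.8820-0.0858i]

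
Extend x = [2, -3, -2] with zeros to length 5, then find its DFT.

Original 3-point DFT: [-3, 4.5000+0.8660i, 4.5000-0.8660i]
Zero-padded 5-point DFT provides frequency interpolation.

DFT_5([x, 0, ...]) = [-3, 2.6910+4.0287i, 3.8090-0.1388i, 3.8090+0.1388i, 2.6910-4.0287i]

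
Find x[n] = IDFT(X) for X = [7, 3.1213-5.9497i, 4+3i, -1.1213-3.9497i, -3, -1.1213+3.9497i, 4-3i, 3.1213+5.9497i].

x[n] = (1/8) Σ(k=0 to 7) X[k] · e^(2πikn/8)

Computing each x[n]:
x[0] = 2
x[1] = 3
x[2] = 0
x[3] = 3
x[4] = 1
x[5] = -2
x[6] = -1
x[7] = 1

x = [2, 3, 0, 3, 1, -2, -1, 1]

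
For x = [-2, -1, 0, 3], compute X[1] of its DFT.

X[1] = Σ(n=0 to 3) x[n] · ω_4^(1n) where ω_4 = e^(-2πi/4)
= (-2)·ω_4^0 + (-1)·ω_4^1 + (0)·ω_4^2 + (3)·ω_4^3

X[1] = -2+4i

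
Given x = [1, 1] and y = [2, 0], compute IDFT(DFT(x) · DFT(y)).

(x ⊛ y)[n] = Σ(m=0 to 1) x[m] · y[(n-m) mod 2]

Computing each output sample:
(x ⊛ y)[0] = 2
(x ⊛ y)[1] = 2

x ⊛ y = [2, 2]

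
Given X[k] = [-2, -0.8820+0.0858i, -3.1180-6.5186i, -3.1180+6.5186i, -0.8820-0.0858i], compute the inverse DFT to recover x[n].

x[n] = (1/5) Σ(k=0 to 4) X[k] · e^(2πikn/5)

Computing each x[n]:
x[0] = -2
x[1] = 2
x[2] = -3
x[3] = 2
x[4] = -1

x = [-2, 2, -3, 2, -1]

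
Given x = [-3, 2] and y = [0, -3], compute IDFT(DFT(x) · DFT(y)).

(x ⊛ y)[n] = Σ(m=0 to 1) x[m] · y[(n-m) mod 2]

Computing each output sample:
(x ⊛ y)[0] = -6
(x ⊛ y)[1] = 9

x ⊛ y = [-6, 9]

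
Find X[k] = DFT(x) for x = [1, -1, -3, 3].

X[k] = Σ(n=0 to 3) x[n] · ω_4^(nk)
where ω_4 = e^(-2πi/4)

Computing each X[k]:
X[0] = 0
X[1] = 4+4i
X[2] = -4
X[3] = 4-4i

X = [0, 4+4i, -4, 4-4i]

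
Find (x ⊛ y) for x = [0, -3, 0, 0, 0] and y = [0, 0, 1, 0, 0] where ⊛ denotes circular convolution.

(x ⊛ y)[n] = Σ(m=0 to 4) x[m] · y[(n-m) mod 5]

Computing each output sample:
(x ⊛ y)[0] = 0
(x ⊛ y)[1] = 0
(x ⊛ y)[2] = 0
(x ⊛ y)[3] = -3
(x ⊛ y)[4] = 0

x ⊛ y = [0, 0, 0, -3, 0]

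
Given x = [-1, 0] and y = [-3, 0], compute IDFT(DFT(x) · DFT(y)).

(x ⊛ y)[n] = Σ(m=0 to 1) x[m] · y[(n-m) mod 2]

Computing each output sample:
(x ⊛ y)[0] = 3
(x ⊛ y)[1] = 0

x ⊛ y = [3, 0]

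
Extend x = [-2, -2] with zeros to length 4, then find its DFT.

Original 2-point DFT: [-4, 0]
Zero-padded 4-point DFT provides frequency interpolation.

DFT_4([x, 0, ...]) = [-4, -2+2i, 0, -2-2i]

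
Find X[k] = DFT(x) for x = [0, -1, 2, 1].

X[k] = Σ(n=0 to 3) x[n] · ω_4^(nk)
where ω_4 = e^(-2πi/4)

Computing each X[k]:
X[0] = 2
X[1] = -2+2i
X[2] = 2
X[3] = -2-2i

X = [2, -2+2i, 2, -2-2i]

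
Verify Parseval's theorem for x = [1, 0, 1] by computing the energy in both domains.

Time domain:
Σ|x[n]|² = |1|² + |0|² + |1|² = 2.0000

Frequency domain:
(1/3)Σ|X[k]|² = (1/3)(|2|² + |0.5000+0.8660i|² + |0.5000-0.8660i|²) = (1/3)·6.0000 = 2.0000

Both sides agree, confirming Parseval's theorem.

Σ|x[n]|² = (1/N)Σ|X[k]|² = 2.0000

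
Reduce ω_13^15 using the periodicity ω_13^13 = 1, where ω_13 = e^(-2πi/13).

Since ω_13^13 = 1, powers reduce modulo 13.
15 mod 13 = 2
So ω_13^15 = ω_13^2 = e^(-2πi·2/13)

ω_13^15 = ω_13^2 = 0.5681-0.8230i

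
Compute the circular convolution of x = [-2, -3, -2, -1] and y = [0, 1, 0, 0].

(x ⊛ y)[n] = Σ(m=0 to 3) x[m] · y[(n-m) mod 4]

Computing each output sample:
(x ⊛ y)[0] = -1
(x ⊛ y)[1] = -2
(x ⊛ y)[2] = -3
(x ⊛ y)[3] = -2

x ⊛ y = [-1, -2, -3, -2]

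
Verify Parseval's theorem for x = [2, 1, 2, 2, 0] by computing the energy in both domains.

Time domain:
Σ|x[n]|² = |2|² + |1|² + |2|² + |2|² + |0|² = 13.0000

Frequency domain:
(1/5)Σ|X[k]|² = (1/5)(|7|² + |-0.9271-0.9511i|² + |2.4271-0.5878i|² + |2.4271+0.5878i|² + |-0.9271+0.9511i|²) = (1/5)·65.0000 = 13.0000

Both sides agree, confirming Parseval's theorem.

Σ|x[n]|² = (1/N)Σ|X[k]|² = 13.0000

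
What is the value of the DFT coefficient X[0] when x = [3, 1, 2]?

X[0] = Σ(n=0 to 2) x[n] · ω_3^0 = Σ x[n]
= (3) + (1) + (2)

X[0] = 6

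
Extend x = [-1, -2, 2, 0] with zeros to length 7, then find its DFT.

Original 4-point DFT: [-1, -3+2i, 3, -3-2i]
Zero-padded 7-point DFT provides frequency interpolation.

DFT_7([x, 0, ...]) = [-1, -2.6920-0.3862i, -2.3569+2.8176i, 2.0489+2.4314i, 2.0489-2.4314i, -2.3569-2.8176i, -2.6920+0.3862i]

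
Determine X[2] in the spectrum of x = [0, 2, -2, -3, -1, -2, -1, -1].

X[2] = Σ(n=0 to 7) x[n] · ω_8^(2n) where ω_8 = e^(-2πi/8)
= (0)·ω_8^0 + (2)·ω_8^2 + (-2)·ω_8^4 + (-3)·ω_8^6 + (-1)·ω_8^8 + (-2)·ω_8^10 + (-1)·ω_8^12 + (-1)·ω_8^14

X[2] = 2-4i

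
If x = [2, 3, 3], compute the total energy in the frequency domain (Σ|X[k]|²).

Parseval: Σ|x[n]|² = (1/N)Σ|X[k]|², so Σ|X[k]|² = N·Σ|x[n]|² = 3·22.0000

Σ|X[k]|² = N·Σ|x[n]|² = 3·22.0000 = 66.0000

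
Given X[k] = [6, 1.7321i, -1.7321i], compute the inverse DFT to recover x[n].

x[n] = (1/3) Σ(k=0 to 2) X[k] · e^(2πikn/3)

Computing each x[n]:
x[0] = 2
x[1] = 1
x[2] = 3

x = [2, 1, 3]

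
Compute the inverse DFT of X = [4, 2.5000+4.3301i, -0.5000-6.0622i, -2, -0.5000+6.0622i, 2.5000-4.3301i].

x[n] = (1/6) Σ(k=0 to 5) X[k] · e^(2πikn/6)

Computing each x[n]:
x[0] = 1
x[1] = 2
x[2] = -3
x[3] = 0
x[4] = 3
x[5] = 1

x = [1, 2, -3, 0, 3, 1]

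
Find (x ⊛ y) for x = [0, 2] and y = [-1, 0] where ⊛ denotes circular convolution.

(x ⊛ y)[n] = Σ(m=0 to 1) x[m] · y[(n-m) mod 2]

Computing each output sample:
(x ⊛ y)[0] = 0
(x ⊛ y)[1] = -2

x ⊛ y = [0, -2]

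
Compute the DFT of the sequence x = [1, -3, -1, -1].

X[k] = Σ(n=0 to 3) x[n] · ω_4^(nk)
where ω_4 = e^(-2πi/4)

Computing each X[k]:
X[0] = -4
X[1] = 2+2i
X[2] = 4
X[3] = 2-2i

X = [-4, 2+2i, 4, 2-2i]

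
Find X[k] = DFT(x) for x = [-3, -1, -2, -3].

X[k] = Σ(n=0 to 3) x[n] · ω_4^(nk)
where ω_4 = e^(-2πi/4)

Computing each X[k]:
X[0] = -9
X[1] = -1-2i
X[2] = -1
X[3] = -1+2i

X = [-9, -1-2i, -1, -1+2i]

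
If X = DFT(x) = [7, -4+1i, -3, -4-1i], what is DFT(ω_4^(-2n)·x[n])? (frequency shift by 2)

Modulation property: DFT(ω_4^(-2n)·x[n]) = X[(k-2) mod 4], so circularly shift X by 2 positions.

X[k-2] = [-3, -4-1i, 7, -4+1i]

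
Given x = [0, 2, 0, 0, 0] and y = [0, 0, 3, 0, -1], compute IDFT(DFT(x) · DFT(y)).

(x ⊛ y)[n] = Σ(m=0 to 4) x[m] · y[(n-m) mod 5]

Computing each output sample:
(x ⊛ y)[0] = -2
(x ⊛ y)[1] = 0
(x ⊛ y)[2] = 0
(x ⊛ y)[3] = 6
(x ⊛ y)[4] = 0

x ⊛ y = [-2, 0, 0, 6, 0]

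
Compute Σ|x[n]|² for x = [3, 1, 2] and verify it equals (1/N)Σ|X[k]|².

Time domain:
Σ|x[n]|² = |3|² + |1|² + |2|² = 14.0000

Frequency domain:
(1/3)Σ|X[k]|² = (1/3)(|6|² + |1.5000+0.8660i|² + |1.5000-0.8660i|²) = (1/3)·42.0000 = 14.0000

Both sides agree, confirming Parseval's theorem.

Σ|x[n]|² = (1/N)Σ|X[k]|² = 14.0000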